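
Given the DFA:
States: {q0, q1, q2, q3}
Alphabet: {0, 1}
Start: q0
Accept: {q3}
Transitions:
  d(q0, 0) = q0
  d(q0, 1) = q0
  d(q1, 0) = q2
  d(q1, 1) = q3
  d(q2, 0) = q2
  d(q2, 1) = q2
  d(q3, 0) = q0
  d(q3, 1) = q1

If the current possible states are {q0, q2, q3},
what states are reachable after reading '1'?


Apply transition on '1' from each current state:
  d(q0, 1) = q0
  d(q2, 1) = q2
  d(q3, 1) = q1

{q0, q1, q2}


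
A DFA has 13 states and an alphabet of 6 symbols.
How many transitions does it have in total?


Each state has exactly one transition per symbol.
13 * 6 = 78

78


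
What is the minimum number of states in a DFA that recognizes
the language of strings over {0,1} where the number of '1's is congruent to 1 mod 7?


States track (count of '1') mod 7.
Need 7 states: one per remainder 0..6; accept = remainder 1.

7


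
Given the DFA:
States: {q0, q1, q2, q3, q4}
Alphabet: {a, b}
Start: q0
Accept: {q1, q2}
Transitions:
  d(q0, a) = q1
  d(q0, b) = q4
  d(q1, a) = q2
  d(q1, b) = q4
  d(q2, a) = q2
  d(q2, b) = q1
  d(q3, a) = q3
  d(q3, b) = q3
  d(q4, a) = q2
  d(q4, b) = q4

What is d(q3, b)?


Looking up transition d(q3, b)

q3


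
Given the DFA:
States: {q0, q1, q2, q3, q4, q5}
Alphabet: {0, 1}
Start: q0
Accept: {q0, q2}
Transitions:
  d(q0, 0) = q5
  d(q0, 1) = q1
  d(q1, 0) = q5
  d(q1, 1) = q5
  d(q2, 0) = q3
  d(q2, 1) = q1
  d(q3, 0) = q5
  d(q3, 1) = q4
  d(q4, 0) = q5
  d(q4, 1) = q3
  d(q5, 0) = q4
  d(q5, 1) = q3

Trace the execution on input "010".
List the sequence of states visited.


Input: 010
d(q0, 0) = q5
d(q5, 1) = q3
d(q3, 0) = q5


q0 -> q5 -> q3 -> q5


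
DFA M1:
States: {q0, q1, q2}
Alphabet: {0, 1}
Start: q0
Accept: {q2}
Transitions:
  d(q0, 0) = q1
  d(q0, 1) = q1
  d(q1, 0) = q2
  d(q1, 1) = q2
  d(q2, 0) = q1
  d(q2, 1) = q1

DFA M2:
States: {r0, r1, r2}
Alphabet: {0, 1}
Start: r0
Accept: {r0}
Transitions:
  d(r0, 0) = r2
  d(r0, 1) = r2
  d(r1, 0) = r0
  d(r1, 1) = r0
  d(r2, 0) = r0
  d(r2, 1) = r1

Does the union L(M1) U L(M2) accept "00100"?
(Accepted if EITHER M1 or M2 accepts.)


M1: final=q1 accepted=False
M2: final=r2 accepted=False

No, union rejects (neither accepts)


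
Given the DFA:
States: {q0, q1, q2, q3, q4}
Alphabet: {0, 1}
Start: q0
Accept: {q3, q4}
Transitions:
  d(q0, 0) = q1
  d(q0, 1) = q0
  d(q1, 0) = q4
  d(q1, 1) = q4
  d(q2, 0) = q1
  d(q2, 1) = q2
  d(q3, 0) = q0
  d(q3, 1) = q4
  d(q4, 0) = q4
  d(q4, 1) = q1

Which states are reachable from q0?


BFS from q0:
  layer 0: {q0}
  layer 1: {q1}
  layer 2: {q4}

{q0, q1, q4}


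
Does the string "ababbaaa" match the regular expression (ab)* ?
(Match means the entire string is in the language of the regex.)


|string| = 8; first = 'a'; last = 'a'

No, "ababbaaa" does not match (ab)*


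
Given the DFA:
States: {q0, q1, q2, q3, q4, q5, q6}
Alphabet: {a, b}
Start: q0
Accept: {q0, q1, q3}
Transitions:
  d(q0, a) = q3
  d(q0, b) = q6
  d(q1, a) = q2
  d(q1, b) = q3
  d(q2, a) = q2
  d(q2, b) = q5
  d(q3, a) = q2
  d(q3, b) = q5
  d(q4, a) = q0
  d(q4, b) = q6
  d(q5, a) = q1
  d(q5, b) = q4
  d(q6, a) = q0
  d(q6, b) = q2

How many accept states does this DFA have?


Accept states listed: {q0, q1, q3}
Counting: q0(1) q1(2) q3(3)

3


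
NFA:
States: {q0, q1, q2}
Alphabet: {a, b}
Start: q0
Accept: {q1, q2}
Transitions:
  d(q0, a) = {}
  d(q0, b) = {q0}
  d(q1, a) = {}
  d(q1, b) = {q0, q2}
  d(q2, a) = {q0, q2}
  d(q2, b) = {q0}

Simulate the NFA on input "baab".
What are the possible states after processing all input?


Start: {q0}
  --b--> {q0}
  --a--> {}
  --a--> {}
  --b--> {}

{} (empty set, no valid transitions)


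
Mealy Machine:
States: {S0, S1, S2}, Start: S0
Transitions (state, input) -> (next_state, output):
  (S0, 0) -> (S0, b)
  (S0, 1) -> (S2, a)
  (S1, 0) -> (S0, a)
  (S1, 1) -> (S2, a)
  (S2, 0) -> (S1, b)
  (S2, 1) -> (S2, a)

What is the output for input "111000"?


Step-by-step:
  (S0, 1) -> (S2, a)
  (S2, 1) -> (S2, a)
  (S2, 1) -> (S2, a)
  (S2, 0) -> (S1, b)
  (S1, 0) -> (S0, a)
  (S0, 0) -> (S0, b)

"aaabab"


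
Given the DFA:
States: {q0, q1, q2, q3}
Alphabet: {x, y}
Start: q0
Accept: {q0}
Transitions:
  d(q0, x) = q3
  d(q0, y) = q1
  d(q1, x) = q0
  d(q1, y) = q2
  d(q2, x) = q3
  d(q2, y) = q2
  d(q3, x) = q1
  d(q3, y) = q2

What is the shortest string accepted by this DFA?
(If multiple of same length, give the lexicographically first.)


BFS by string length (lex-first path to each state shown):
  len 0: q0<-""
Found accept state at length 0.

"" (empty string)


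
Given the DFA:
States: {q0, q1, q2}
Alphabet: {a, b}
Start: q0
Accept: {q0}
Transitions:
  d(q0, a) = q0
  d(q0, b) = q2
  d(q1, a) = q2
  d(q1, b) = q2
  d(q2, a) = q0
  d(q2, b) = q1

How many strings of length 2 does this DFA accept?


Enumerating all length-2 strings:
  "aa" -> q0 [accept]
  "ab" -> q2 [reject]
  "ba" -> q0 [accept]
  "bb" -> q1 [reject]

2 out of 4


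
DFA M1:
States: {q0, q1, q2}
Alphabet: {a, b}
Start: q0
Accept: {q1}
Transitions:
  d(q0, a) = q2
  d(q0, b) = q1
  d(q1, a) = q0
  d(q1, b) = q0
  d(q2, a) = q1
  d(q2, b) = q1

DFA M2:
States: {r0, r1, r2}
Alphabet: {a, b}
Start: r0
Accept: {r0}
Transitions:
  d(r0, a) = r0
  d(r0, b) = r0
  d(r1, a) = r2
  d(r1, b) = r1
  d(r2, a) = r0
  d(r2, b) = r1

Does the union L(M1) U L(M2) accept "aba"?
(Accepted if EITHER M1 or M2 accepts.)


M1: final=q0 accepted=False
M2: final=r0 accepted=True

Yes, union accepts


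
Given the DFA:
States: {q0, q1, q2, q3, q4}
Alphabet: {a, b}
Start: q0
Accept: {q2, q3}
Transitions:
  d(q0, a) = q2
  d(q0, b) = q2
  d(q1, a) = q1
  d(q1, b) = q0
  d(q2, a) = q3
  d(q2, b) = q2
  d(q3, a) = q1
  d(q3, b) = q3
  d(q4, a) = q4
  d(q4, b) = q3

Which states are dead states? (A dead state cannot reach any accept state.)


Forward reachability from each state:
  q0 -> reaches accept state q2 (live)
  q1 -> reaches accept state q2 (live)
  q2 -> reaches accept state q2 (live)
  q3 -> reaches accept state q2 (live)
  q4 -> reaches accept state q2 (live)

None (all states can reach an accept state)


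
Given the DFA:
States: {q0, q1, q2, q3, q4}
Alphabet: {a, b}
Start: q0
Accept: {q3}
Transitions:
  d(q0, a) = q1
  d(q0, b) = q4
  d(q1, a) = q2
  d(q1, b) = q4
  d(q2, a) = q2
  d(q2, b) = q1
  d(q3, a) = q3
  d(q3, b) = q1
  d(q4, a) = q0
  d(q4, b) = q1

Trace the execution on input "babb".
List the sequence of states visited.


Input: babb
d(q0, b) = q4
d(q4, a) = q0
d(q0, b) = q4
d(q4, b) = q1


q0 -> q4 -> q0 -> q4 -> q1


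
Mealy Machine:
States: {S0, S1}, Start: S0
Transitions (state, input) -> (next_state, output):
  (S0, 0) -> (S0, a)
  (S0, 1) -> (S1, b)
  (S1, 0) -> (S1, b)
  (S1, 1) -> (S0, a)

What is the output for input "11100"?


Step-by-step:
  (S0, 1) -> (S1, b)
  (S1, 1) -> (S0, a)
  (S0, 1) -> (S1, b)
  (S1, 0) -> (S1, b)
  (S1, 0) -> (S1, b)

"babbb"


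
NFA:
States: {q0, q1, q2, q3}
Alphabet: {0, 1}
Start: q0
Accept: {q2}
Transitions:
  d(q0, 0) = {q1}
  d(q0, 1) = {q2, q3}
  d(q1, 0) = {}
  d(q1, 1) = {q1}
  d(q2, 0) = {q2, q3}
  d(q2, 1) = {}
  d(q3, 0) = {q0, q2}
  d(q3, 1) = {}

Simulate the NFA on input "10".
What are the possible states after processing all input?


Start: {q0}
  --1--> {q2, q3}
  --0--> {q0, q2, q3}

{q0, q2, q3}


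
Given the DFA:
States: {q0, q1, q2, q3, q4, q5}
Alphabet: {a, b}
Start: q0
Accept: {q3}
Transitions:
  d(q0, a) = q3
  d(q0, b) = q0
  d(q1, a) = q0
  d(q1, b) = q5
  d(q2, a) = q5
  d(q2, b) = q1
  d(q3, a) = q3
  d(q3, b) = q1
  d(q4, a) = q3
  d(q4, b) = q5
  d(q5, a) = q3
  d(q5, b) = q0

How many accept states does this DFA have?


Accept states listed: {q3}
Counting: q3(1)

1


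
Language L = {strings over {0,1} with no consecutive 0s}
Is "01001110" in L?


'00' occurs at index 2

No, "01001110" is not in L


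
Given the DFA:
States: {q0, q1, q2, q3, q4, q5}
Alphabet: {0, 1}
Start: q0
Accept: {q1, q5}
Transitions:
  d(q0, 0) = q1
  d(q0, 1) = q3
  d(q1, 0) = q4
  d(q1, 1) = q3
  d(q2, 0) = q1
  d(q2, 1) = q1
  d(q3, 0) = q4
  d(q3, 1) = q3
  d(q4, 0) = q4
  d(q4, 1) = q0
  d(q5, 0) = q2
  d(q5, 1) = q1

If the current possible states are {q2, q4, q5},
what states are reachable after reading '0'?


Apply transition on '0' from each current state:
  d(q2, 0) = q1
  d(q4, 0) = q4
  d(q5, 0) = q2

{q1, q2, q4}


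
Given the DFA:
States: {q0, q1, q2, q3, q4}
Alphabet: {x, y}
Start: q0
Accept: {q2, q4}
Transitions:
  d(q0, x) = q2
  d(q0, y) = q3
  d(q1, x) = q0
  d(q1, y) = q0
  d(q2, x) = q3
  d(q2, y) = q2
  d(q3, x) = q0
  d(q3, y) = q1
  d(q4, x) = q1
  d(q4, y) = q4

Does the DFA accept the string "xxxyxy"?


Trace: q0 -> q2 -> q3 -> q0 -> q3 -> q0 -> q3
Final state: q3
Accept states: {q2, q4}

No, rejected (final state q3 is not an accept state)


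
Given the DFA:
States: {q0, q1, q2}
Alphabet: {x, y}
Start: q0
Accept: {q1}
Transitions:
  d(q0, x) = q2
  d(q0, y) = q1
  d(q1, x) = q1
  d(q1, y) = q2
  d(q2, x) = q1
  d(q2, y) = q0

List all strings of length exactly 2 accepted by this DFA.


All strings of length 2: 4 total
Accepted: 2

"xx", "yx"


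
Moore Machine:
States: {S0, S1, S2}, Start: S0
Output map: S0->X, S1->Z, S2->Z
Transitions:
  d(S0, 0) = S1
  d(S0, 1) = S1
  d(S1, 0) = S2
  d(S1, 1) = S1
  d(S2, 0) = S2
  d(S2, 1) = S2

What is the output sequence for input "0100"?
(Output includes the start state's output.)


Start: S0 (output X)
  --0--> S1 (output Z)
  --1--> S1 (output Z)
  --0--> S2 (output Z)
  --0--> S2 (output Z)

"XZZZZ"


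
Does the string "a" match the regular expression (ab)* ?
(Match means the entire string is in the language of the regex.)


|string| = 1; first = 'a'; last = 'a'

No, "a" does not match (ab)*


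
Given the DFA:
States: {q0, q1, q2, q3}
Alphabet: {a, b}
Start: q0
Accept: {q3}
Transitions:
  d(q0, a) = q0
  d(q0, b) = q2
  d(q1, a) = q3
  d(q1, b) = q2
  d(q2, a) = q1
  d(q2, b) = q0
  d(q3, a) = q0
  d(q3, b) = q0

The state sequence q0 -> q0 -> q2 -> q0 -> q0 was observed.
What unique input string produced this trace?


Trace back each transition to find the symbol:
  q0 --[a]--> q0
  q0 --[b]--> q2
  q2 --[b]--> q0
  q0 --[a]--> q0

"abba"


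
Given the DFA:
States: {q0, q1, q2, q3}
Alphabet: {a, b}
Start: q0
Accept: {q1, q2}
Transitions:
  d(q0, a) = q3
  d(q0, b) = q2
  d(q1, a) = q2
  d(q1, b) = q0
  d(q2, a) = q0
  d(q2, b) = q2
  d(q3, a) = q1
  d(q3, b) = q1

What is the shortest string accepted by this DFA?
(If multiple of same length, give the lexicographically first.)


BFS by string length (lex-first path to each state shown):
  len 0: q0<-""
  len 1: q2<-"b", q3<-"a"
Found accept state at length 1.

"b"


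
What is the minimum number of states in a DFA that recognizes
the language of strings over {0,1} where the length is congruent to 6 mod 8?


States track (length) mod 8.
Need 8 states: one per remainder 0..7; accept = remainder 6.

8


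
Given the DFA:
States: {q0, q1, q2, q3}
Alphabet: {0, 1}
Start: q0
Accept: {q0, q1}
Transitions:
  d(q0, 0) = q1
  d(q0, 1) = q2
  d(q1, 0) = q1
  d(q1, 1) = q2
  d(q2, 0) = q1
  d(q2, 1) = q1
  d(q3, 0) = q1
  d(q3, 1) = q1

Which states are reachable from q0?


BFS from q0:
  layer 0: {q0}
  layer 1: {q1, q2}

{q0, q1, q2}


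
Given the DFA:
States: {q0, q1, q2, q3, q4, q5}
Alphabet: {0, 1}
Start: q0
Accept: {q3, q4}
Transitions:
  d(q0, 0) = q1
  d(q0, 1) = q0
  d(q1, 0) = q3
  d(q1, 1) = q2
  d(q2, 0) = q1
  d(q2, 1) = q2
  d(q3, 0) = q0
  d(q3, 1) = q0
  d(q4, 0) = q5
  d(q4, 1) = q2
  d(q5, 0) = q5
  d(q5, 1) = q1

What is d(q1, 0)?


Looking up transition d(q1, 0)

q3


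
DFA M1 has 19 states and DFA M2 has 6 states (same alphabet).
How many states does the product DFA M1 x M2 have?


Product construction pairs every M1 state with every M2 state.
19 * 6 = 114

114


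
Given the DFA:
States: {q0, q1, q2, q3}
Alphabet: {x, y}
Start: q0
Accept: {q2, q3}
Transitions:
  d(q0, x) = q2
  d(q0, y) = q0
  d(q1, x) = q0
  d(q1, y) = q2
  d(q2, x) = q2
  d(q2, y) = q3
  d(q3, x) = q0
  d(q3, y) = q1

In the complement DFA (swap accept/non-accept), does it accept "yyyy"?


Trace: q0 -> q0 -> q0 -> q0 -> q0
Final: q0
Original accept: {q2, q3}
Complement: q0 is not in original accept

Yes, complement accepts (original rejects)


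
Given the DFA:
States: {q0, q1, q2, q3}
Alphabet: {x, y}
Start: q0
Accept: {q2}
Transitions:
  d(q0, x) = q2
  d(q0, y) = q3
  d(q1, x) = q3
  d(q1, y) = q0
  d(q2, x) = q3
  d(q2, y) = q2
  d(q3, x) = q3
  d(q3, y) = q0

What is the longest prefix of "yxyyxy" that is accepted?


Run the DFA, marking each prefix where the state is accepting:
  "" -> q0 [reject]
  "y" -> q3 [reject]
  "yx" -> q3 [reject]
  "yxy" -> q0 [reject]
  "yxyy" -> q3 [reject]
  "yxyyx" -> q3 [reject]
  "yxyyxy" -> q0 [reject]

No prefix is accepted


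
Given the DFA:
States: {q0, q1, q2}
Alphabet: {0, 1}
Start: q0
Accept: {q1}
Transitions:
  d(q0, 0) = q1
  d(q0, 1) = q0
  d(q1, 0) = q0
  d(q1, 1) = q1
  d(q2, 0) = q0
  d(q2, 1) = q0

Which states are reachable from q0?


BFS from q0:
  layer 0: {q0}
  layer 1: {q1}

{q0, q1}


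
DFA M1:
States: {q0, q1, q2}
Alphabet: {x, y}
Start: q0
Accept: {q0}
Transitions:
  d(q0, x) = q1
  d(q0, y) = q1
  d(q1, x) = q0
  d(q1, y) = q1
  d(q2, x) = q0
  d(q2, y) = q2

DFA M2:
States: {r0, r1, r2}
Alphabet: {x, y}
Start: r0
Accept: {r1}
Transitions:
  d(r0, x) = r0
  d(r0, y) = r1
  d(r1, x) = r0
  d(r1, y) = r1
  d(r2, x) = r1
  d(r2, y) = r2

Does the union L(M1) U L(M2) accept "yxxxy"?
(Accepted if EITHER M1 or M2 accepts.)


M1: final=q1 accepted=False
M2: final=r1 accepted=True

Yes, union accepts


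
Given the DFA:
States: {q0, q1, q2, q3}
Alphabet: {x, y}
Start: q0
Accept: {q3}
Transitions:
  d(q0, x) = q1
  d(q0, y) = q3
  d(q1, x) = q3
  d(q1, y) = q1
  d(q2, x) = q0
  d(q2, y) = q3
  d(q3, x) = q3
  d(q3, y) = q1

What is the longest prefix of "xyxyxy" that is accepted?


Run the DFA, marking each prefix where the state is accepting:
  "" -> q0 [reject]
  "x" -> q1 [reject]
  "xy" -> q1 [reject]
  "xyx" -> q3 [accept]
  "xyxy" -> q1 [reject]
  "xyxyx" -> q3 [accept]
  "xyxyxy" -> q1 [reject]

"xyxyx"


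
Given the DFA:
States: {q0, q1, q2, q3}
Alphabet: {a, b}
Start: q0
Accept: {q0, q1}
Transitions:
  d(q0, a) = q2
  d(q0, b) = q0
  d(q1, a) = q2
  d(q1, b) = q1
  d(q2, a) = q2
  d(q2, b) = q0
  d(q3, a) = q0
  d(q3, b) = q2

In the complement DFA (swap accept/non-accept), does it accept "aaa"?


Trace: q0 -> q2 -> q2 -> q2
Final: q2
Original accept: {q0, q1}
Complement: q2 is not in original accept

Yes, complement accepts (original rejects)


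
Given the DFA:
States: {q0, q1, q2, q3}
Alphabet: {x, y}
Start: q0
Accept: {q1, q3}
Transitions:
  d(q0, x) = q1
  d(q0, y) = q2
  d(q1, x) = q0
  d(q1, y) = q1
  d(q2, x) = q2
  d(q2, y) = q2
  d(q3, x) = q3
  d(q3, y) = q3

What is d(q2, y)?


Looking up transition d(q2, y)

q2


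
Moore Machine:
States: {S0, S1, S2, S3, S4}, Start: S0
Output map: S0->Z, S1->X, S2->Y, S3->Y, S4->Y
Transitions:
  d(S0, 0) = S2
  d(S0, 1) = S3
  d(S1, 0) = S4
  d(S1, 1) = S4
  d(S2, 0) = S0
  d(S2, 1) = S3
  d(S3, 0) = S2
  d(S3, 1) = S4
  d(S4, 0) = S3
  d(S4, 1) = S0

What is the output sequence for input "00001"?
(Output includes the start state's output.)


Start: S0 (output Z)
  --0--> S2 (output Y)
  --0--> S0 (output Z)
  --0--> S2 (output Y)
  --0--> S0 (output Z)
  --1--> S3 (output Y)

"ZYZYZY"


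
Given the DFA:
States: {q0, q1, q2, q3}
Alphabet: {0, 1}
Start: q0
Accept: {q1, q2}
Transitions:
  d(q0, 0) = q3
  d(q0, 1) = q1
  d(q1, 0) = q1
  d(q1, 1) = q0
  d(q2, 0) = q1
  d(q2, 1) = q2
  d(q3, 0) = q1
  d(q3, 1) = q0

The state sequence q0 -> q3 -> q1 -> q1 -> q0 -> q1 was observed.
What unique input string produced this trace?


Trace back each transition to find the symbol:
  q0 --[0]--> q3
  q3 --[0]--> q1
  q1 --[0]--> q1
  q1 --[1]--> q0
  q0 --[1]--> q1

"00011"


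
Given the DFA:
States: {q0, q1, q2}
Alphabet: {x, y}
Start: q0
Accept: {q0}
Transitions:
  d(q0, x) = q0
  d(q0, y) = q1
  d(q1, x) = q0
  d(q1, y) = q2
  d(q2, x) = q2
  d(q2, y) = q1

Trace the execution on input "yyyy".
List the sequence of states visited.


Input: yyyy
d(q0, y) = q1
d(q1, y) = q2
d(q2, y) = q1
d(q1, y) = q2


q0 -> q1 -> q2 -> q1 -> q2


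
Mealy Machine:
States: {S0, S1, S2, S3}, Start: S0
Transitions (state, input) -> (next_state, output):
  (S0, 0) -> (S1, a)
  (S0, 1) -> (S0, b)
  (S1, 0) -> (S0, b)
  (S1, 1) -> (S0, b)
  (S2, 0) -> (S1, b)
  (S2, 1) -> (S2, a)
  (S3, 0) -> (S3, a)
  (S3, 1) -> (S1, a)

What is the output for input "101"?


Step-by-step:
  (S0, 1) -> (S0, b)
  (S0, 0) -> (S1, a)
  (S1, 1) -> (S0, b)

"bab"


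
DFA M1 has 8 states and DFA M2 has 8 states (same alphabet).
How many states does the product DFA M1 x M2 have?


Product construction pairs every M1 state with every M2 state.
8 * 8 = 64

64


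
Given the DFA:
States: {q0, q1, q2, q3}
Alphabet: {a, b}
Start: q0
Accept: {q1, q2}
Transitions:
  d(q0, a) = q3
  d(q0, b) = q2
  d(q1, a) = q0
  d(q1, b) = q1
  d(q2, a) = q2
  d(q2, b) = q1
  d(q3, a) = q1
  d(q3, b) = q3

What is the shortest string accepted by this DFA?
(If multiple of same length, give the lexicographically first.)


BFS by string length (lex-first path to each state shown):
  len 0: q0<-""
  len 1: q2<-"b", q3<-"a"
Found accept state at length 1.

"b"


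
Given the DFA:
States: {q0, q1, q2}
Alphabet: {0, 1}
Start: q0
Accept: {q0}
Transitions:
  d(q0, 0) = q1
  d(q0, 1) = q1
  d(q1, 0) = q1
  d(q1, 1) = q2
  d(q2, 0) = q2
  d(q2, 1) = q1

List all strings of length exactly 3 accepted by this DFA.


All strings of length 3: 8 total
Accepted: 0

None


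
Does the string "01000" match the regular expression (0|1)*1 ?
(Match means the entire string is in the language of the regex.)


|string| = 5; first = '0'; last = '0'

No, "01000" does not match (0|1)*1


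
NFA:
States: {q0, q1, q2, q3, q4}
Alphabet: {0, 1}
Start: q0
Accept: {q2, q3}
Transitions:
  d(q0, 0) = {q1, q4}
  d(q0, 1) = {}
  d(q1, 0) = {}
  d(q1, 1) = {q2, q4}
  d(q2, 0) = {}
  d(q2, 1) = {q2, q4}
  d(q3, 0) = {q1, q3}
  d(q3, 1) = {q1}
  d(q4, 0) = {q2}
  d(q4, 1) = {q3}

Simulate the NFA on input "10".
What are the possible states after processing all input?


Start: {q0}
  --1--> {}
  --0--> {}

{} (empty set, no valid transitions)


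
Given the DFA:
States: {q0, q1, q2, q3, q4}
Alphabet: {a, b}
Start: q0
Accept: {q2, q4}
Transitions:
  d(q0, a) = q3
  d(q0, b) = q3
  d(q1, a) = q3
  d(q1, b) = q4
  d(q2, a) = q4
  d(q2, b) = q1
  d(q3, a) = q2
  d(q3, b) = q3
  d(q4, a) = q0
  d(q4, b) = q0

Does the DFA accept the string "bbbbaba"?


Trace: q0 -> q3 -> q3 -> q3 -> q3 -> q2 -> q1 -> q3
Final state: q3
Accept states: {q2, q4}

No, rejected (final state q3 is not an accept state)


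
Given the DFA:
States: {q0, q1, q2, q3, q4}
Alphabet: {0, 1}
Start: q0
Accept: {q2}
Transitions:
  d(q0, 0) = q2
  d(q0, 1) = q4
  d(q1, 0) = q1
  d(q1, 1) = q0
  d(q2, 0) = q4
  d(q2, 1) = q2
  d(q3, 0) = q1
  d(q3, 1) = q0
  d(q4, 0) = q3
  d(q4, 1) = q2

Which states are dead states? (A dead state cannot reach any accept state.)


Forward reachability from each state:
  q0 -> reaches accept state q2 (live)
  q1 -> reaches accept state q2 (live)
  q2 -> reaches accept state q2 (live)
  q3 -> reaches accept state q2 (live)
  q4 -> reaches accept state q2 (live)

None (all states can reach an accept state)


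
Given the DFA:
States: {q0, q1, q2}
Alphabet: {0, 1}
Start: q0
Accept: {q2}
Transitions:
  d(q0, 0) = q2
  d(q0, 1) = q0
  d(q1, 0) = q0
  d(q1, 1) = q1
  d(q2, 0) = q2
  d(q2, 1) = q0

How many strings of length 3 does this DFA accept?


Enumerating all length-3 strings:
  "000" -> q2 [accept]
  "001" -> q0 [reject]
  "010" -> q2 [accept]
  "011" -> q0 [reject]
  "100" -> q2 [accept]
  "101" -> q0 [reject]
  "110" -> q2 [accept]
  "111" -> q0 [reject]

4 out of 8


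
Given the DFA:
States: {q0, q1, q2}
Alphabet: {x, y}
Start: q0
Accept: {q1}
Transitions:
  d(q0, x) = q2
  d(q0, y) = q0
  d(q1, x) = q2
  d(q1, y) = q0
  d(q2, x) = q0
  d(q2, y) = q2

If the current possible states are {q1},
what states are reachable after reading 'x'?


Apply transition on 'x' from each current state:
  d(q1, x) = q2

{q2}


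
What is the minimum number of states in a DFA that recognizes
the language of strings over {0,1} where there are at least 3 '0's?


States: count = 0, 1, ..., 2, and a final '>= 3' state.
Total: 3 + 1 = 4. Accept = '>= 3' state.

4


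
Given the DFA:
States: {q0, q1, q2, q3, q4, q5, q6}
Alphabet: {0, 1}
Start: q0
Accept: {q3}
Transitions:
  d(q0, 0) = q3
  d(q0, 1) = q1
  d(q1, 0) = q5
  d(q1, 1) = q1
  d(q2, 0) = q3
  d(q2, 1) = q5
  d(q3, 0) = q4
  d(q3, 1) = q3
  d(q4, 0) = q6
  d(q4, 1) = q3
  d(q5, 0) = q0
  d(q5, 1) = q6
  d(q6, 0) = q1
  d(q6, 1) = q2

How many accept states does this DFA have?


Accept states listed: {q3}
Counting: q3(1)

1


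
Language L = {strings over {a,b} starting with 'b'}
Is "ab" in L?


first symbol = 'a'

No, "ab" is not in L


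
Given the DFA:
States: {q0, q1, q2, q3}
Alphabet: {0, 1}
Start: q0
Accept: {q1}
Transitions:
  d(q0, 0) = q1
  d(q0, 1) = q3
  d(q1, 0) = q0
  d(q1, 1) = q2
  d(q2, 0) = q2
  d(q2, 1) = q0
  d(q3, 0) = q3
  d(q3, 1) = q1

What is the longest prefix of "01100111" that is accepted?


Run the DFA, marking each prefix where the state is accepting:
  "" -> q0 [reject]
  "0" -> q1 [accept]
  "01" -> q2 [reject]
  "011" -> q0 [reject]
  "0110" -> q1 [accept]
  "01100" -> q0 [reject]
  "011001" -> q3 [reject]
  "0110011" -> q1 [accept]
  "01100111" -> q2 [reject]

"0110011"


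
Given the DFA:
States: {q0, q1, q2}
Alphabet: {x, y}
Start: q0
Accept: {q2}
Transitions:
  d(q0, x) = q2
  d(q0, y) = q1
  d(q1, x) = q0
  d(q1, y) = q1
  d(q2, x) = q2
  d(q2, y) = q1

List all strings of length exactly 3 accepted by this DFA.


All strings of length 3: 8 total
Accepted: 2

"xxx", "yxx"


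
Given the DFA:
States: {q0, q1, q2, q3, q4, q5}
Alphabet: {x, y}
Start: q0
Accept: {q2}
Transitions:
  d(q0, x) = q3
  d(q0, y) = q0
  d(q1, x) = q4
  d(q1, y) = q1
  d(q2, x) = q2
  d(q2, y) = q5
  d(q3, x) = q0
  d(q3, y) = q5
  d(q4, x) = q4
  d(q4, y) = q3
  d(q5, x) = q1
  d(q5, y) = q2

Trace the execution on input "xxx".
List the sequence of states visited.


Input: xxx
d(q0, x) = q3
d(q3, x) = q0
d(q0, x) = q3


q0 -> q3 -> q0 -> q3


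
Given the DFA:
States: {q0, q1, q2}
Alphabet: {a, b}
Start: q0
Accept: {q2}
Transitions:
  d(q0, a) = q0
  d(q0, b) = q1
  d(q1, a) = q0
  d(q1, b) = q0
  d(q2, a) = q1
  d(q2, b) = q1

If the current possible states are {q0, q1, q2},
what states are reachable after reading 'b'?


Apply transition on 'b' from each current state:
  d(q0, b) = q1
  d(q1, b) = q0
  d(q2, b) = q1

{q0, q1}


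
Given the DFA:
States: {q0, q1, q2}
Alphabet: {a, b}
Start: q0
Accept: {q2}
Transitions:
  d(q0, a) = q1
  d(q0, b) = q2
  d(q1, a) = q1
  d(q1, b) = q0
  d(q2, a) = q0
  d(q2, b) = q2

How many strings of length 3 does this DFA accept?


Enumerating all length-3 strings:
  "aaa" -> q1 [reject]
  "aab" -> q0 [reject]
  "aba" -> q1 [reject]
  "abb" -> q2 [accept]
  "baa" -> q1 [reject]
  "bab" -> q2 [accept]
  "bba" -> q0 [reject]
  "bbb" -> q2 [accept]

3 out of 8


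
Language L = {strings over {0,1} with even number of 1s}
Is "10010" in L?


count('1') = 2; 2 mod 2 = 0

Yes, "10010" is in L


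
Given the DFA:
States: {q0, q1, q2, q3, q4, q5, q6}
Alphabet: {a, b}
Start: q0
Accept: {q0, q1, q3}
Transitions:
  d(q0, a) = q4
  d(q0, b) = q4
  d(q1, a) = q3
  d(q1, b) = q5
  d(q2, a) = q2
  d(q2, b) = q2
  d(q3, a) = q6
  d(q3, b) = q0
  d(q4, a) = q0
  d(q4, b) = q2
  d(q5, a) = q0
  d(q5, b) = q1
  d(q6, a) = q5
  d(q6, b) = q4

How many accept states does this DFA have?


Accept states listed: {q0, q1, q3}
Counting: q0(1) q1(2) q3(3)

3


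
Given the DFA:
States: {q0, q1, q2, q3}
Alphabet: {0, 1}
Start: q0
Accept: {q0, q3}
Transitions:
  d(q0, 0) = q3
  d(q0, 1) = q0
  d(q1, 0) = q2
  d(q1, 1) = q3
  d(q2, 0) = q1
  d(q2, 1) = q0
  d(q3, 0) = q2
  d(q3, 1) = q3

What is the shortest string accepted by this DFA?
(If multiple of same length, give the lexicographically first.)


BFS by string length (lex-first path to each state shown):
  len 0: q0<-""
Found accept state at length 0.

"" (empty string)


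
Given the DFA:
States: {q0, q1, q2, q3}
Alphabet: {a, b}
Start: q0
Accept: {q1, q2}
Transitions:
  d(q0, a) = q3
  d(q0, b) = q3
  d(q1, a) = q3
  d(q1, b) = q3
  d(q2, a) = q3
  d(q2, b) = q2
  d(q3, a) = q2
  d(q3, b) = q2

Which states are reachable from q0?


BFS from q0:
  layer 0: {q0}
  layer 1: {q3}
  layer 2: {q2}

{q0, q2, q3}


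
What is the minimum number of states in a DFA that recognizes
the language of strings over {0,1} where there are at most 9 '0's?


States: count = 0, 1, ..., 9 (all accepting; 10 states), plus a dead state for count > 9.
Total: 10 + 1 = 11.

11


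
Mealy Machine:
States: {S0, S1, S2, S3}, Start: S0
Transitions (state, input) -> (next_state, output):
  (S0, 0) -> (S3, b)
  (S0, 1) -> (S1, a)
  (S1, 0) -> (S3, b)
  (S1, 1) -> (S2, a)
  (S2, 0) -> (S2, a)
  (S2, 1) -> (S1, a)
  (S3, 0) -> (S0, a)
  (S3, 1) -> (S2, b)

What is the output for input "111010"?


Step-by-step:
  (S0, 1) -> (S1, a)
  (S1, 1) -> (S2, a)
  (S2, 1) -> (S1, a)
  (S1, 0) -> (S3, b)
  (S3, 1) -> (S2, b)
  (S2, 0) -> (S2, a)

"aaabba"


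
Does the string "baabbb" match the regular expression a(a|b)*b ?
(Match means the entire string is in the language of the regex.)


|string| = 6; first = 'b'; last = 'b'

No, "baabbb" does not match a(a|b)*b


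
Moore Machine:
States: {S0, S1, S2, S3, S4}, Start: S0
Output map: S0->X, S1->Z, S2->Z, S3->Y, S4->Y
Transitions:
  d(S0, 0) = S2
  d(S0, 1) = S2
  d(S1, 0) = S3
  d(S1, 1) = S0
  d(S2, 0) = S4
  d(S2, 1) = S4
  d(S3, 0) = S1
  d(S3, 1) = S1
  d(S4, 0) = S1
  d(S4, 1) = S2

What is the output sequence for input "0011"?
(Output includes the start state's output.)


Start: S0 (output X)
  --0--> S2 (output Z)
  --0--> S4 (output Y)
  --1--> S2 (output Z)
  --1--> S4 (output Y)

"XZYZY"


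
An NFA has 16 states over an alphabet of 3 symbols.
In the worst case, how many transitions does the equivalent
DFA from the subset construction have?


Subset construction: one DFA state per subset of NFA states = 2^16 = 65536 states.
Each DFA state has 3 outgoing transitions: 65536 * 3 = 196608

196608


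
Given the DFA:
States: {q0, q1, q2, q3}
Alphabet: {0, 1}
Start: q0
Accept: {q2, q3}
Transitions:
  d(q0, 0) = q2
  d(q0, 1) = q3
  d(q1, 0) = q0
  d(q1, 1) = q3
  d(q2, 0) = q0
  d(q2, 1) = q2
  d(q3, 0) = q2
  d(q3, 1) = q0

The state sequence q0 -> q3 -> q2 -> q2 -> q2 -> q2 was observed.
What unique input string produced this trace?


Trace back each transition to find the symbol:
  q0 --[1]--> q3
  q3 --[0]--> q2
  q2 --[1]--> q2
  q2 --[1]--> q2
  q2 --[1]--> q2

"10111"


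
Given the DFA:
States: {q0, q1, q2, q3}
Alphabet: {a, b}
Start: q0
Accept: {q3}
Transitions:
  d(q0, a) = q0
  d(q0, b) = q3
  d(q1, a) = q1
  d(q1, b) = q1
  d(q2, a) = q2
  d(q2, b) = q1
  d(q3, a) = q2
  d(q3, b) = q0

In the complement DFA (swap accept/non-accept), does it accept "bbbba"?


Trace: q0 -> q3 -> q0 -> q3 -> q0 -> q0
Final: q0
Original accept: {q3}
Complement: q0 is not in original accept

Yes, complement accepts (original rejects)


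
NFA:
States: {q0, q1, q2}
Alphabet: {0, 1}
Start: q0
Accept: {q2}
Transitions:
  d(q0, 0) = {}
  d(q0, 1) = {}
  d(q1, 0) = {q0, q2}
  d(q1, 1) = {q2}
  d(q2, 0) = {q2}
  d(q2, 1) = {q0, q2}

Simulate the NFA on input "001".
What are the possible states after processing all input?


Start: {q0}
  --0--> {}
  --0--> {}
  --1--> {}

{} (empty set, no valid transitions)


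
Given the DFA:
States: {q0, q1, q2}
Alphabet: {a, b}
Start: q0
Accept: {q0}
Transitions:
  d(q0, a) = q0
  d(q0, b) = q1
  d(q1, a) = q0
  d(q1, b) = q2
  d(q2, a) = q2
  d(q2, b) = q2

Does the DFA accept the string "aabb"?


Trace: q0 -> q0 -> q0 -> q1 -> q2
Final state: q2
Accept states: {q0}

No, rejected (final state q2 is not an accept state)


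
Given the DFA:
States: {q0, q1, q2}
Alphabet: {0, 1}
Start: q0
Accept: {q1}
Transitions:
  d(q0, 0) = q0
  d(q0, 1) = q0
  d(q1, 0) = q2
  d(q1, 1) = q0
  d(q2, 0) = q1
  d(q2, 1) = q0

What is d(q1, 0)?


Looking up transition d(q1, 0)

q2


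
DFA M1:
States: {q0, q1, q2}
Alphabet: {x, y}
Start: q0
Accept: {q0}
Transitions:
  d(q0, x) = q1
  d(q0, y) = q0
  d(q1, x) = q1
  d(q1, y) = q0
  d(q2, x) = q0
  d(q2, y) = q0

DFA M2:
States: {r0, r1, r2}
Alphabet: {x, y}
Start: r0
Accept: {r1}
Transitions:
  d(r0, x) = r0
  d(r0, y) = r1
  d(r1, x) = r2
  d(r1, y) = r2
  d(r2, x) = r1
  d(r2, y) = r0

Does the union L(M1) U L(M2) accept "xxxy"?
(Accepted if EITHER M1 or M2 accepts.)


M1: final=q0 accepted=True
M2: final=r1 accepted=True

Yes, union accepts


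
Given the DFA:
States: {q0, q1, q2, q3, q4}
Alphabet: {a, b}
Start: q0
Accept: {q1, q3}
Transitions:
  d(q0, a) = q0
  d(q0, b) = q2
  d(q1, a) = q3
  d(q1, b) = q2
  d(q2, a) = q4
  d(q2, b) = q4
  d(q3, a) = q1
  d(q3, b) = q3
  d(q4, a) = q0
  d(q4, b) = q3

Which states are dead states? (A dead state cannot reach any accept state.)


Forward reachability from each state:
  q0 -> reaches accept state q1 (live)
  q1 -> reaches accept state q1 (live)
  q2 -> reaches accept state q1 (live)
  q3 -> reaches accept state q1 (live)
  q4 -> reaches accept state q1 (live)

None (all states can reach an accept state)


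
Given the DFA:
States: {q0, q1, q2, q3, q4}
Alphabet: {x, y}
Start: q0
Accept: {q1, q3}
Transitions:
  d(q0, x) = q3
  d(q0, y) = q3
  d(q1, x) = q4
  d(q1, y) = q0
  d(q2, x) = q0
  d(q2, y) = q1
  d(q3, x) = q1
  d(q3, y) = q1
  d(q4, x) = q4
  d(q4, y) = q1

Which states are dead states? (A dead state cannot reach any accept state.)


Forward reachability from each state:
  q0 -> reaches accept state q1 (live)
  q1 -> reaches accept state q1 (live)
  q2 -> reaches accept state q1 (live)
  q3 -> reaches accept state q1 (live)
  q4 -> reaches accept state q1 (live)

None (all states can reach an accept state)


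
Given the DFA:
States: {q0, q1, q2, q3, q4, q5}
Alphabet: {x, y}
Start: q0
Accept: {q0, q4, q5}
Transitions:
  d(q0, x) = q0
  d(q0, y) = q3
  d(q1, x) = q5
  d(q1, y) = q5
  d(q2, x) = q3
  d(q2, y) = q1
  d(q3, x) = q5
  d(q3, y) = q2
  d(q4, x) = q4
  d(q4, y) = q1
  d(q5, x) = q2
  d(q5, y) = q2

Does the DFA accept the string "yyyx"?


Trace: q0 -> q3 -> q2 -> q1 -> q5
Final state: q5
Accept states: {q0, q4, q5}

Yes, accepted (final state q5 is an accept state)


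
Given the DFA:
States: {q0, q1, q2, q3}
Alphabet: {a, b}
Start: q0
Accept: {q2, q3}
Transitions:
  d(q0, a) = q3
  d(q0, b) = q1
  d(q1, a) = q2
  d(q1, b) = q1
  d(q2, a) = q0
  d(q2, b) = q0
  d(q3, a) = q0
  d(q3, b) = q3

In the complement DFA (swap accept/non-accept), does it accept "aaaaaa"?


Trace: q0 -> q3 -> q0 -> q3 -> q0 -> q3 -> q0
Final: q0
Original accept: {q2, q3}
Complement: q0 is not in original accept

Yes, complement accepts (original rejects)


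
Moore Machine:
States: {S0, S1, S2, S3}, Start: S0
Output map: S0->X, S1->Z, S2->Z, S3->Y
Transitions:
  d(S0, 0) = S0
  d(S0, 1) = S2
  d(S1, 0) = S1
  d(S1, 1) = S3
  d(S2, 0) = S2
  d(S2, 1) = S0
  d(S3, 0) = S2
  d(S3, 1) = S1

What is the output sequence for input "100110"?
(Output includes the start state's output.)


Start: S0 (output X)
  --1--> S2 (output Z)
  --0--> S2 (output Z)
  --0--> S2 (output Z)
  --1--> S0 (output X)
  --1--> S2 (output Z)
  --0--> S2 (output Z)

"XZZZXZZ"


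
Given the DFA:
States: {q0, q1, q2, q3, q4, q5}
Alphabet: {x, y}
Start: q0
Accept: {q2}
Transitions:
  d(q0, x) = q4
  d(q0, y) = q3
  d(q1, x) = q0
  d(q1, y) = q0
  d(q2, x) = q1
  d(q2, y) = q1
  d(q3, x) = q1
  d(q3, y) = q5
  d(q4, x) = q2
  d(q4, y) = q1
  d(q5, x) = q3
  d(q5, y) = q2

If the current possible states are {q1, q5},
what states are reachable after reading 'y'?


Apply transition on 'y' from each current state:
  d(q1, y) = q0
  d(q5, y) = q2

{q0, q2}


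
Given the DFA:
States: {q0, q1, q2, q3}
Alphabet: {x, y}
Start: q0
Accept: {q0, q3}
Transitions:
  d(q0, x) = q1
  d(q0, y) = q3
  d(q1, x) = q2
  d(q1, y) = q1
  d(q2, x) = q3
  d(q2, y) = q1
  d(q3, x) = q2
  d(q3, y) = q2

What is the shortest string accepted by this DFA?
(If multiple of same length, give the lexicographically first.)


BFS by string length (lex-first path to each state shown):
  len 0: q0<-""
Found accept state at length 0.

"" (empty string)


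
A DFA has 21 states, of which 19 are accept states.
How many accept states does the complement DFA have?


Complement swaps accept and non-accept states.
21 - 19 = 2

2


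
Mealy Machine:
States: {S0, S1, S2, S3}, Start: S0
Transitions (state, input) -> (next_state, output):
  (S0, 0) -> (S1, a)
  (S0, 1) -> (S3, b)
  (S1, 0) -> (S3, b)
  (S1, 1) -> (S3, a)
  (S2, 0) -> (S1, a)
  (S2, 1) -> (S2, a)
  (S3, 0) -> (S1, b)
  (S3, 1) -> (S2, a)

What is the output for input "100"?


Step-by-step:
  (S0, 1) -> (S3, b)
  (S3, 0) -> (S1, b)
  (S1, 0) -> (S3, b)

"bbb"


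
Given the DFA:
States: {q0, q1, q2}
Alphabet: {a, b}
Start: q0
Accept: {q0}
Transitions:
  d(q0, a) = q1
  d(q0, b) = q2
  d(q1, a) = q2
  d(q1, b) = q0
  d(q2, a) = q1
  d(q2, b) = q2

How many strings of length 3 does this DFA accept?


Enumerating all length-3 strings:
  "aaa" -> q1 [reject]
  "aab" -> q2 [reject]
  "aba" -> q1 [reject]
  "abb" -> q2 [reject]
  "baa" -> q2 [reject]
  "bab" -> q0 [accept]
  "bba" -> q1 [reject]
  "bbb" -> q2 [reject]

1 out of 8


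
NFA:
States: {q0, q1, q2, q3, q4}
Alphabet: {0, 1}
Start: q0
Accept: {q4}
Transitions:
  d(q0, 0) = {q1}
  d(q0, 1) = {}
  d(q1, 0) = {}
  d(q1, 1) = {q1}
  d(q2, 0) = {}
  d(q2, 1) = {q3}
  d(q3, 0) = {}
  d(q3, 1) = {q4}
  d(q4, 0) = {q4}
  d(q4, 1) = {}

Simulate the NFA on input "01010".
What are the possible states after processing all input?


Start: {q0}
  --0--> {q1}
  --1--> {q1}
  --0--> {}
  --1--> {}
  --0--> {}

{} (empty set, no valid transitions)


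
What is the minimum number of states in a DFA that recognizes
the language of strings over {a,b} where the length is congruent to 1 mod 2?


States track (length) mod 2.
Need 2 states: one per remainder 0..1; accept = remainder 1.

2


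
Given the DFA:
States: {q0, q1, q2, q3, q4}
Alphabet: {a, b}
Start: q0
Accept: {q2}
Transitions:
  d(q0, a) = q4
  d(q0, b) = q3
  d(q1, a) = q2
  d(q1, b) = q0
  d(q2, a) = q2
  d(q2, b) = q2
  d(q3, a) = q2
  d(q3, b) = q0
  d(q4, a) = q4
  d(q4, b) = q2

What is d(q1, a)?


Looking up transition d(q1, a)

q2


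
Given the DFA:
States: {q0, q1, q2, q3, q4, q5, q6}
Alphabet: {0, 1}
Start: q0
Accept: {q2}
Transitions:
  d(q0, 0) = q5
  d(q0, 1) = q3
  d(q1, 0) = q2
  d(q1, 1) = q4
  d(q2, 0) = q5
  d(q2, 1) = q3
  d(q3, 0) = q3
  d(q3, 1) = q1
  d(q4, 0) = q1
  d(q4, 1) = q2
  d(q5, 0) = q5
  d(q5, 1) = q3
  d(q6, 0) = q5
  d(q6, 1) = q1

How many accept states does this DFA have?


Accept states listed: {q2}
Counting: q2(1)

1


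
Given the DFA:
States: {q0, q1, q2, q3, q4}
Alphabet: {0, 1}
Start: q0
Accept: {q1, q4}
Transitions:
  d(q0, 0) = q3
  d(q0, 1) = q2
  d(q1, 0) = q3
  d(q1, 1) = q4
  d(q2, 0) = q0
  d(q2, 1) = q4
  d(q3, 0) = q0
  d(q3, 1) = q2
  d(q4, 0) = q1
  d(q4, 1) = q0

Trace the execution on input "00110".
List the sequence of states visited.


Input: 00110
d(q0, 0) = q3
d(q3, 0) = q0
d(q0, 1) = q2
d(q2, 1) = q4
d(q4, 0) = q1


q0 -> q3 -> q0 -> q2 -> q4 -> q1


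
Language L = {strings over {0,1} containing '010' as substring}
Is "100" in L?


'010' does not occur

No, "100" is not in L


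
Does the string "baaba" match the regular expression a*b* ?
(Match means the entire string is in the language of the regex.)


|string| = 5; first = 'b'; last = 'a'

No, "baaba" does not match a*b*


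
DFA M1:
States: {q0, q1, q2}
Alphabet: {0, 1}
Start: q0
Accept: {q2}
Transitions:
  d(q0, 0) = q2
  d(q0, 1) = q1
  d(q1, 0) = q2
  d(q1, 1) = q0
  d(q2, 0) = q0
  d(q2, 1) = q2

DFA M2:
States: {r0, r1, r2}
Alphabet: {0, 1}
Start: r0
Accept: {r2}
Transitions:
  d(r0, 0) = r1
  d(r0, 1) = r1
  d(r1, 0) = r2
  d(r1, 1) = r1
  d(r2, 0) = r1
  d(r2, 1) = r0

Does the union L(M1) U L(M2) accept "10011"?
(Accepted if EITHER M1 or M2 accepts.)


M1: final=q0 accepted=False
M2: final=r1 accepted=False

No, union rejects (neither accepts)


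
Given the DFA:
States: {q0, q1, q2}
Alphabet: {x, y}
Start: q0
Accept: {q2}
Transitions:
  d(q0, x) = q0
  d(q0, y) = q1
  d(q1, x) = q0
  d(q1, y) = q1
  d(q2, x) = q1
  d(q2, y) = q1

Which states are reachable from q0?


BFS from q0:
  layer 0: {q0}
  layer 1: {q1}

{q0, q1}


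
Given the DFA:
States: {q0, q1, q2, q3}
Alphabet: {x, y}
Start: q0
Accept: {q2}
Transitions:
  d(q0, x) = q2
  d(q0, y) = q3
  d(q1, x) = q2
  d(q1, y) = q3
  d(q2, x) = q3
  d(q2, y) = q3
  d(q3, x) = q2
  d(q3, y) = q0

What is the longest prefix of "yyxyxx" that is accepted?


Run the DFA, marking each prefix where the state is accepting:
  "" -> q0 [reject]
  "y" -> q3 [reject]
  "yy" -> q0 [reject]
  "yyx" -> q2 [accept]
  "yyxy" -> q3 [reject]
  "yyxyx" -> q2 [accept]
  "yyxyxx" -> q3 [reject]

"yyxyx"


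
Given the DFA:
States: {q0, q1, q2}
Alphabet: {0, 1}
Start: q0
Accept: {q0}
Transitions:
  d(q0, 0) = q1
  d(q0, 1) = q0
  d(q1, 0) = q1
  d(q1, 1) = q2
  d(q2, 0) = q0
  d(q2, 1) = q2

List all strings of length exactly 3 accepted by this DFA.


All strings of length 3: 8 total
Accepted: 2

"010", "111"


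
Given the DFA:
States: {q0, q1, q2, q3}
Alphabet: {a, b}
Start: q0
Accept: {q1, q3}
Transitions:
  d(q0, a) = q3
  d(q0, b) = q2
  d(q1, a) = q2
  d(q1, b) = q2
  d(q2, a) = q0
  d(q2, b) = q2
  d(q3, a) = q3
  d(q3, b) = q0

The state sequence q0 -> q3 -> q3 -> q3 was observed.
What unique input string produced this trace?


Trace back each transition to find the symbol:
  q0 --[a]--> q3
  q3 --[a]--> q3
  q3 --[a]--> q3

"aaa"


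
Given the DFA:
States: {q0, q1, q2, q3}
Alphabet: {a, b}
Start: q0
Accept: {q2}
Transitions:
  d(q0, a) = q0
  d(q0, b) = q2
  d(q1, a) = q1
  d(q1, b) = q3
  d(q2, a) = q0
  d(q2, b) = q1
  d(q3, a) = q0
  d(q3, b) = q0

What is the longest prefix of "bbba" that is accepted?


Run the DFA, marking each prefix where the state is accepting:
  "" -> q0 [reject]
  "b" -> q2 [accept]
  "bb" -> q1 [reject]
  "bbb" -> q3 [reject]
  "bbba" -> q0 [reject]

"b"


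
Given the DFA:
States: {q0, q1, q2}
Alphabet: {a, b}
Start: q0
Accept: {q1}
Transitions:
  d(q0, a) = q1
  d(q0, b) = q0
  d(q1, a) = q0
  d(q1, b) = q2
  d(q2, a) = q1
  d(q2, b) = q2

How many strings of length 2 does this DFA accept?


Enumerating all length-2 strings:
  "aa" -> q0 [reject]
  "ab" -> q2 [reject]
  "ba" -> q1 [accept]
  "bb" -> q0 [reject]

1 out of 4


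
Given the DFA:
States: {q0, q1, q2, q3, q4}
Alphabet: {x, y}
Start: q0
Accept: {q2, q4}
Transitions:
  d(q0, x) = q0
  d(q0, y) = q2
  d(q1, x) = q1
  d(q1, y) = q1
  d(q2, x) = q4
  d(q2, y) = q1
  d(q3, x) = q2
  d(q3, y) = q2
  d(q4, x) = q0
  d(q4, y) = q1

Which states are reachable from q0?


BFS from q0:
  layer 0: {q0}
  layer 1: {q2}
  layer 2: {q1, q4}

{q0, q1, q2, q4}


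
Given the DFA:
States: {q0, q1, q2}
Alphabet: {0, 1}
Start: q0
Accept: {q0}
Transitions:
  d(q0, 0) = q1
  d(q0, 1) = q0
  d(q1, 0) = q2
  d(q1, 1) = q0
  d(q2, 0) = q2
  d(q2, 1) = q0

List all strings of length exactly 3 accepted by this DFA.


All strings of length 3: 8 total
Accepted: 4

"001", "011", "101", "111"


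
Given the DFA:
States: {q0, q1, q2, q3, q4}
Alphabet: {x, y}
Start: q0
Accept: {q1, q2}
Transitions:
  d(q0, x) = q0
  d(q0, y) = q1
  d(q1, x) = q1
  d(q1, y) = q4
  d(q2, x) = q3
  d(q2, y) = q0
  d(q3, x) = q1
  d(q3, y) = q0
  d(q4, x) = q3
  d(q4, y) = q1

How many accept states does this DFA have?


Accept states listed: {q1, q2}
Counting: q1(1) q2(2)

2


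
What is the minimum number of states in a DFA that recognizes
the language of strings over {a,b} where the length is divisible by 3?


States track (length) mod 3.
Need 3 states: one per remainder 0..2; accept = remainder 0.

3
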